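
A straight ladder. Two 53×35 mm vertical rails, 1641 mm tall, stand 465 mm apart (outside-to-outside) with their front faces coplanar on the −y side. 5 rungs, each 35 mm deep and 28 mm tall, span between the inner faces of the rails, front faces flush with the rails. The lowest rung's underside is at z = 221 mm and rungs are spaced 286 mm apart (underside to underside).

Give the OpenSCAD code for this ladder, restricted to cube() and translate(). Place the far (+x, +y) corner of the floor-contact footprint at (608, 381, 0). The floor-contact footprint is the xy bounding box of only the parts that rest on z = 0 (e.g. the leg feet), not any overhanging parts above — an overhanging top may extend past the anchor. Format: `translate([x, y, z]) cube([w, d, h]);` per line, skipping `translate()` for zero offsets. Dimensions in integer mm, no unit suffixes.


translate([143, 346, 0]) cube([53, 35, 1641]);
translate([555, 346, 0]) cube([53, 35, 1641]);
translate([196, 346, 221]) cube([359, 35, 28]);
translate([196, 346, 507]) cube([359, 35, 28]);
translate([196, 346, 793]) cube([359, 35, 28]);
translate([196, 346, 1079]) cube([359, 35, 28]);
translate([196, 346, 1365]) cube([359, 35, 28]);


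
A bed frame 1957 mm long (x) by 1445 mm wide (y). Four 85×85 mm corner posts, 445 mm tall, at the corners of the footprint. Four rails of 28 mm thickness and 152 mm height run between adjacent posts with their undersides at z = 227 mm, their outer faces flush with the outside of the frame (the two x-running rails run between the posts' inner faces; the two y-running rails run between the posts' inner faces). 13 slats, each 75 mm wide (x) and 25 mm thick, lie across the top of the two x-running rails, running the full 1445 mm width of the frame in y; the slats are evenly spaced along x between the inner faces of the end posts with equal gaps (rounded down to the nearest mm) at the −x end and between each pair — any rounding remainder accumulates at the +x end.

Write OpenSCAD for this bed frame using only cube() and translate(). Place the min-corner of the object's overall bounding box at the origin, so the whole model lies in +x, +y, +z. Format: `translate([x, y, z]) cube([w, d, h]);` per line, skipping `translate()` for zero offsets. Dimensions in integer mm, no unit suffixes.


// slat z = rail_z + rail_h = 227 + 152 = 379
// slat gap = ⌊(1787 − 13·75) / 14⌋ = 58
cube([85, 85, 445]);
translate([0, 1360, 0]) cube([85, 85, 445]);
translate([1872, 0, 0]) cube([85, 85, 445]);
translate([1872, 1360, 0]) cube([85, 85, 445]);
translate([85, 0, 227]) cube([1787, 28, 152]);
translate([85, 1417, 227]) cube([1787, 28, 152]);
translate([0, 85, 227]) cube([28, 1275, 152]);
translate([1929, 85, 227]) cube([28, 1275, 152]);
translate([143, 0, 379]) cube([75, 1445, 25]);
translate([276, 0, 379]) cube([75, 1445, 25]);
translate([409, 0, 379]) cube([75, 1445, 25]);
translate([542, 0, 379]) cube([75, 1445, 25]);
translate([675, 0, 379]) cube([75, 1445, 25]);
translate([808, 0, 379]) cube([75, 1445, 25]);
translate([941, 0, 379]) cube([75, 1445, 25]);
translate([1074, 0, 379]) cube([75, 1445, 25]);
translate([1207, 0, 379]) cube([75, 1445, 25]);
translate([1340, 0, 379]) cube([75, 1445, 25]);
translate([1473, 0, 379]) cube([75, 1445, 25]);
translate([1606, 0, 379]) cube([75, 1445, 25]);
translate([1739, 0, 379]) cube([75, 1445, 25]);


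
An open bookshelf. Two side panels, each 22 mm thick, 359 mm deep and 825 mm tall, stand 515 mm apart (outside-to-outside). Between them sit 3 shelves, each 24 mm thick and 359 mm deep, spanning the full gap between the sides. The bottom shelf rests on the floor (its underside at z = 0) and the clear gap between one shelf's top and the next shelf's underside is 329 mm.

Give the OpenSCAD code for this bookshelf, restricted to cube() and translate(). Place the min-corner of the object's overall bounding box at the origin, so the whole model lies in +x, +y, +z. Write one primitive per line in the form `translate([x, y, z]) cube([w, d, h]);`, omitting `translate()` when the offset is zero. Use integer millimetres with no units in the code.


cube([22, 359, 825]);
translate([493, 0, 0]) cube([22, 359, 825]);
translate([22, 0, 0]) cube([471, 359, 24]);
translate([22, 0, 353]) cube([471, 359, 24]);
translate([22, 0, 706]) cube([471, 359, 24]);


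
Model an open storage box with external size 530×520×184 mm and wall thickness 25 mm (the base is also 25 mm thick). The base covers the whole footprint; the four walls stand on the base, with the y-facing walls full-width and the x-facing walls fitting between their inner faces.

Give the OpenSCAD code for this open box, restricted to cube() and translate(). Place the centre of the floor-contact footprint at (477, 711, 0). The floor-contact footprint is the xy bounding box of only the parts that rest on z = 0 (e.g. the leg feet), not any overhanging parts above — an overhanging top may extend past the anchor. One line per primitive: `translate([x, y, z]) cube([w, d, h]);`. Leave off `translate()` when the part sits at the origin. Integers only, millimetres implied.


translate([212, 451, 0]) cube([530, 520, 25]);
translate([212, 451, 25]) cube([530, 25, 159]);
translate([212, 946, 25]) cube([530, 25, 159]);
translate([212, 476, 25]) cube([25, 470, 159]);
translate([717, 476, 25]) cube([25, 470, 159]);


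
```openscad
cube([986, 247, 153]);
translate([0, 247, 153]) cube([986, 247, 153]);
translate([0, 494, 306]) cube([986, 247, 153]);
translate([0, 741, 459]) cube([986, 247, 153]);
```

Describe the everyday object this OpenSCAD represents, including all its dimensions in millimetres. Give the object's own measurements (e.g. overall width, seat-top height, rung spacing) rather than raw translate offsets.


A straight staircase of 4 solid steps. Each step is 986 mm wide (x), 247 mm deep (y, the going) and 153 mm tall (the rise). The first step rests on the floor; each subsequent step sits one going further in +y and one rise higher in +z, directly behind and above the previous step with no overlap.


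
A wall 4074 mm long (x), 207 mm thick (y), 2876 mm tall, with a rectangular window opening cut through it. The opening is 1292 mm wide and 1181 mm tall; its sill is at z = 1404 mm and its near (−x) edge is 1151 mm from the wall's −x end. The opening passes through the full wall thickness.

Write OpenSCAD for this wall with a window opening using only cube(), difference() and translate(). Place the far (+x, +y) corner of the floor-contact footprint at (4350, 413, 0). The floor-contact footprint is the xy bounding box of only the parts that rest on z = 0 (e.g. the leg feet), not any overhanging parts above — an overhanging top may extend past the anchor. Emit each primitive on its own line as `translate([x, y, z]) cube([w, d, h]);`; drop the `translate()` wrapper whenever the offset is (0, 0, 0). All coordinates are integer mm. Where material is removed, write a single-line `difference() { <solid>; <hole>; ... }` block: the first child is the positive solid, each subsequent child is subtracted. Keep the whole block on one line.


difference() { translate([276, 206, 0]) cube([4074, 207, 2876]); translate([1427, 206, 1404]) cube([1292, 207, 1181]); }


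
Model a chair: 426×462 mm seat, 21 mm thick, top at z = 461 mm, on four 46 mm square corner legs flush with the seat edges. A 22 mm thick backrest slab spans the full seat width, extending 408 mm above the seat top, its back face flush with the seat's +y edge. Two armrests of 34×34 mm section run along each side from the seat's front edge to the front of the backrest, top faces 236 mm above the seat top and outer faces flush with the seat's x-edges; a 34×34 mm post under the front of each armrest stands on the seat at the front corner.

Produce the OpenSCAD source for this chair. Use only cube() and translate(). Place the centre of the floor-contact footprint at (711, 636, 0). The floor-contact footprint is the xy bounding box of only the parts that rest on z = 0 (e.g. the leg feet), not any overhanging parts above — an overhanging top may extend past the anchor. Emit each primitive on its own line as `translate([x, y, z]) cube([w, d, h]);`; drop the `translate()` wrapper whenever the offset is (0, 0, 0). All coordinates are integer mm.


// leg_h = 461 - 21 = 440
// arm post h = 236 - 34 = 202
translate([498, 405, 440]) cube([426, 462, 21]);
translate([498, 405, 0]) cube([46, 46, 440]);
translate([878, 405, 0]) cube([46, 46, 440]);
translate([498, 821, 0]) cube([46, 46, 440]);
translate([878, 821, 0]) cube([46, 46, 440]);
translate([498, 845, 461]) cube([426, 22, 408]);
translate([498, 405, 663]) cube([34, 440, 34]);
translate([890, 405, 663]) cube([34, 440, 34]);
translate([498, 405, 461]) cube([34, 34, 202]);
translate([890, 405, 461]) cube([34, 34, 202]);


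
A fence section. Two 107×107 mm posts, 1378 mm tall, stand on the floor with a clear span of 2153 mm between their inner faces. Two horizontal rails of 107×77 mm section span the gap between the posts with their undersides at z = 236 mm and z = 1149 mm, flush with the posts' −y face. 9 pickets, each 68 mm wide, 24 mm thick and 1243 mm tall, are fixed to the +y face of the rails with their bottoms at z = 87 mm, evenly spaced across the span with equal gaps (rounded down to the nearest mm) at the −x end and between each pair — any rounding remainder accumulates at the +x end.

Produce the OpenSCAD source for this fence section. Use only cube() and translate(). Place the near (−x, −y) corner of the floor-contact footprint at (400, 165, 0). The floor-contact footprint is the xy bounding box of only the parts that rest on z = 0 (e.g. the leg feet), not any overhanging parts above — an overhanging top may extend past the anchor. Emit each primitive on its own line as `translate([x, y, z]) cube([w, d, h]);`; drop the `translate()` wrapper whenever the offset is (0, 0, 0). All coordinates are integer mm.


translate([400, 165, 0]) cube([107, 107, 1378]);
translate([2660, 165, 0]) cube([107, 107, 1378]);
translate([507, 165, 236]) cube([2153, 107, 77]);
translate([507, 165, 1149]) cube([2153, 107, 77]);
translate([661, 272, 87]) cube([68, 24, 1243]);
translate([883, 272, 87]) cube([68, 24, 1243]);
translate([1105, 272, 87]) cube([68, 24, 1243]);
translate([1327, 272, 87]) cube([68, 24, 1243]);
translate([1549, 272, 87]) cube([68, 24, 1243]);
translate([1771, 272, 87]) cube([68, 24, 1243]);
translate([1993, 272, 87]) cube([68, 24, 1243]);
translate([2215, 272, 87]) cube([68, 24, 1243]);
translate([2437, 272, 87]) cube([68, 24, 1243]);


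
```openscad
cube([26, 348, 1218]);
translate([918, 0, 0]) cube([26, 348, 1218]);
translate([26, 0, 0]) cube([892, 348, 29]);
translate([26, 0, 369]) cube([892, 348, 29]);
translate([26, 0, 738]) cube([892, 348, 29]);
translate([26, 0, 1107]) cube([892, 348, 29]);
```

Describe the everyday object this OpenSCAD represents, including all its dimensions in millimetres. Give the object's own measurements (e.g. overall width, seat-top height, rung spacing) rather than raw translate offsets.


An open bookshelf. Two side panels, each 26 mm thick, 348 mm deep and 1218 mm tall, stand 944 mm apart (outside-to-outside). Between them sit 4 shelves, each 29 mm thick and 348 mm deep, spanning the full gap between the sides. The bottom shelf rests on the floor (its underside at z = 0) and the clear gap between one shelf's top and the next shelf's underside is 340 mm.


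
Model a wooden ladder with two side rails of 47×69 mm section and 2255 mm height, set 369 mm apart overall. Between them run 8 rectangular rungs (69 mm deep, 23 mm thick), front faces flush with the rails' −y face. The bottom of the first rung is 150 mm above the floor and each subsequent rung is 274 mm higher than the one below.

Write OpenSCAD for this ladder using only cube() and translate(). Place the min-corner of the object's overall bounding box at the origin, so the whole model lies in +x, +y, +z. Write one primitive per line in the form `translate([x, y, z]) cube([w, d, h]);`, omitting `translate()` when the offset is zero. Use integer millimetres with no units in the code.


cube([47, 69, 2255]);
translate([322, 0, 0]) cube([47, 69, 2255]);
translate([47, 0, 150]) cube([275, 69, 23]);
translate([47, 0, 424]) cube([275, 69, 23]);
translate([47, 0, 698]) cube([275, 69, 23]);
translate([47, 0, 972]) cube([275, 69, 23]);
translate([47, 0, 1246]) cube([275, 69, 23]);
translate([47, 0, 1520]) cube([275, 69, 23]);
translate([47, 0, 1794]) cube([275, 69, 23]);
translate([47, 0, 2068]) cube([275, 69, 23]);


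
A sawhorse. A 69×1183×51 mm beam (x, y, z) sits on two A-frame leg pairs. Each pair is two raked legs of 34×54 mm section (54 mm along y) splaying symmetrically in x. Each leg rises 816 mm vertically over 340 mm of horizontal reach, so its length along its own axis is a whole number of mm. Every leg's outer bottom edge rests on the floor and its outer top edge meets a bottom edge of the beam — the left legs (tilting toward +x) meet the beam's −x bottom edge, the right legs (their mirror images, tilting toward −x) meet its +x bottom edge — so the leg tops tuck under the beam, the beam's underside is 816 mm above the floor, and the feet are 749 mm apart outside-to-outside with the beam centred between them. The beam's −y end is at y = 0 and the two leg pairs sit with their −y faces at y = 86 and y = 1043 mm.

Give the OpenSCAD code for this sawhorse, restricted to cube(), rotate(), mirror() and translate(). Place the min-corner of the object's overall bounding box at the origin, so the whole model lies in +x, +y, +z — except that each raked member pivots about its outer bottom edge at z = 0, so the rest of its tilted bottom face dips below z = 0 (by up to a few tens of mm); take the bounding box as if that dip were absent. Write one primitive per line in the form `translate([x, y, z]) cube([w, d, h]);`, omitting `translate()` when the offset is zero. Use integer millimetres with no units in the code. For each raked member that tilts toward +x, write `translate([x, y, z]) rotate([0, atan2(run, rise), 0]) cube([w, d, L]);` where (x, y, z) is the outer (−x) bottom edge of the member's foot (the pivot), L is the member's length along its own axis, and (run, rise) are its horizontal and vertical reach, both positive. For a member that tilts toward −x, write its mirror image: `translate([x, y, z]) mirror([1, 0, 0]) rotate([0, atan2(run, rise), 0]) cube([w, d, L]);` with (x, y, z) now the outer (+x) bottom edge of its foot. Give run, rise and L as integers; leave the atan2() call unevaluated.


translate([340, 0, 816]) cube([69, 1183, 51]);
translate([0, 86, 0]) rotate([0, atan2(340, 816), 0]) cube([34, 54, 884]);
translate([749, 86, 0]) mirror([1, 0, 0]) rotate([0, atan2(340, 816), 0]) cube([34, 54, 884]);
translate([0, 1043, 0]) rotate([0, atan2(340, 816), 0]) cube([34, 54, 884]);
translate([749, 1043, 0]) mirror([1, 0, 0]) rotate([0, atan2(340, 816), 0]) cube([34, 54, 884]);


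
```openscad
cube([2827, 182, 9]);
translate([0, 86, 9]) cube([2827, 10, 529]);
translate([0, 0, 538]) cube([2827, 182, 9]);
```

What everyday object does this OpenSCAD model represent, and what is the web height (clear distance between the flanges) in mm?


An I-beam. The web height is 529 mm.

Two wide flanges with a thin centred web — an I-beam. Overall 547 mm minus two 9 mm flanges gives a web of 547 − 2·9 = 529 mm.


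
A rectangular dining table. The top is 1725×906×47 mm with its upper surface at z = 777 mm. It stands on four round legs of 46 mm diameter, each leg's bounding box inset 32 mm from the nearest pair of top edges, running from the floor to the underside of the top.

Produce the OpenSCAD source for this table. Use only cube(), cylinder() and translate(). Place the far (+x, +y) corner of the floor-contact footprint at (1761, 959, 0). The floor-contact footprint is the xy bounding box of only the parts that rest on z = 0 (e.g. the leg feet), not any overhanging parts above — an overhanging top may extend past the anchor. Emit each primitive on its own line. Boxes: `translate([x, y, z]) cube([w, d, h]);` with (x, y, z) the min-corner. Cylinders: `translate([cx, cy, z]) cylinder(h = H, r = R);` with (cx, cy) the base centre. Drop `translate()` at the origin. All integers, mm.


// leg_h = 777 - 47 = 730
translate([68, 85, 730]) cube([1725, 906, 47]);
translate([123, 140, 0]) cylinder(h = 730, r = 23);
translate([1738, 140, 0]) cylinder(h = 730, r = 23);
translate([123, 936, 0]) cylinder(h = 730, r = 23);
translate([1738, 936, 0]) cylinder(h = 730, r = 23);


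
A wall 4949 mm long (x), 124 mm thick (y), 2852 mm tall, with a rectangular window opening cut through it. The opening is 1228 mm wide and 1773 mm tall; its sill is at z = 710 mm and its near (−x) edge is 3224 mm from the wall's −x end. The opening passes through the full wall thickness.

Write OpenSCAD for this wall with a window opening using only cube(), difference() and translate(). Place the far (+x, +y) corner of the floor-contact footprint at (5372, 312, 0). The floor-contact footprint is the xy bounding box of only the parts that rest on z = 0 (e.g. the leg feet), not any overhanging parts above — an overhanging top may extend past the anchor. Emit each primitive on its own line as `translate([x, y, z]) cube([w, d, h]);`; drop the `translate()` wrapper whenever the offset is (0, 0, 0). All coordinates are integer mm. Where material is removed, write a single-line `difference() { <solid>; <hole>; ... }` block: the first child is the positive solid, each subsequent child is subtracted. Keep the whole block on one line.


difference() { translate([423, 188, 0]) cube([4949, 124, 2852]); translate([3647, 188, 710]) cube([1228, 124, 1773]); }


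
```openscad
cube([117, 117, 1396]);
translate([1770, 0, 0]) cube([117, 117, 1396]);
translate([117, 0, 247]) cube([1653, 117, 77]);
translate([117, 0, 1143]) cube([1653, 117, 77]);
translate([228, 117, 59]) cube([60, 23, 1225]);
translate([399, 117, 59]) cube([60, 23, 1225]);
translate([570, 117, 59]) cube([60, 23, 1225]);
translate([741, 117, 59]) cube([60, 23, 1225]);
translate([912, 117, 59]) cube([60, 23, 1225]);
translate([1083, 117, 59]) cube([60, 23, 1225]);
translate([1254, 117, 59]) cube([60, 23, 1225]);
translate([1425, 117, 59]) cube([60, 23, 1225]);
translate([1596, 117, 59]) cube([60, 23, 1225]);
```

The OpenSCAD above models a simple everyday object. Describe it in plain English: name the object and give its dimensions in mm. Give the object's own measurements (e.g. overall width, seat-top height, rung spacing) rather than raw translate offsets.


A fence section. Two 117×117 mm posts, 1396 mm tall, stand on the floor with a clear span of 1653 mm between their inner faces. Two horizontal rails of 117×77 mm section span the gap between the posts with their undersides at z = 247 mm and z = 1143 mm, flush with the posts' −y face. 9 pickets, each 60 mm wide, 23 mm thick and 1225 mm tall, are fixed to the +y face of the rails with their bottoms at z = 59 mm, spaced across the span with a 111 mm gap after the −x post and between neighbouring pickets, with 114 mm left before the +x post.


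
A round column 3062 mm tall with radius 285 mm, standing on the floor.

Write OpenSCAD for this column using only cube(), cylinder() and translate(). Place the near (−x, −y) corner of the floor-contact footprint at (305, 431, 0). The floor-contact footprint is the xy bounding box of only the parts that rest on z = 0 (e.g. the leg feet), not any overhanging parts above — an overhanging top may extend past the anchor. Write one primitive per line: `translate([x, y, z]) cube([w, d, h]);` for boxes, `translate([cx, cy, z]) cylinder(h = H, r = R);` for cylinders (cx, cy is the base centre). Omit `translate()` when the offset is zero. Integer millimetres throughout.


translate([590, 716, 0]) cylinder(h = 3062, r = 285);


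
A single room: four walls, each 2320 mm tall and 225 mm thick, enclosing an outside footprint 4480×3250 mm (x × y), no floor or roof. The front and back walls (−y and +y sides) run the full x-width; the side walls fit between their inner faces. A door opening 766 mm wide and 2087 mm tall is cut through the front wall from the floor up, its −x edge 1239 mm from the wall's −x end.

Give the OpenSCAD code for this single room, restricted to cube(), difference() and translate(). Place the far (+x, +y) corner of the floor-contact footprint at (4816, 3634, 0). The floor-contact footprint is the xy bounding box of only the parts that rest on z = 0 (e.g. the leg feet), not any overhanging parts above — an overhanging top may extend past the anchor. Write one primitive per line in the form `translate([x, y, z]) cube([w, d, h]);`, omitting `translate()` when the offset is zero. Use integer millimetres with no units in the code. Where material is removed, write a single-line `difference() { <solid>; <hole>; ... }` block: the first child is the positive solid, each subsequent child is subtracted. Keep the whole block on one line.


difference() { translate([336, 384, 0]) cube([4480, 225, 2320]); translate([1575, 384, 0]) cube([766, 225, 2087]); }
translate([336, 3409, 0]) cube([4480, 225, 2320]);
translate([336, 609, 0]) cube([225, 2800, 2320]);
translate([4591, 609, 0]) cube([225, 2800, 2320]);


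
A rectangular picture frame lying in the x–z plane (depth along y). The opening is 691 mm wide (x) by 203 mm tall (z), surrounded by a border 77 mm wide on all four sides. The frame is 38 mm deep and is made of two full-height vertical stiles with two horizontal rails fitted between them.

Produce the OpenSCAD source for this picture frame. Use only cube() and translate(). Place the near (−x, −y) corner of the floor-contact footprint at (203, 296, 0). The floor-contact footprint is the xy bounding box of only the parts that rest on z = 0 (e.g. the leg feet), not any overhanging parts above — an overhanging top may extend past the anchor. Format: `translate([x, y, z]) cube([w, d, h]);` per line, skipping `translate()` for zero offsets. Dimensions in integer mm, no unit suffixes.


translate([203, 296, 0]) cube([77, 38, 357]);
translate([971, 296, 0]) cube([77, 38, 357]);
translate([280, 296, 0]) cube([691, 38, 77]);
translate([280, 296, 280]) cube([691, 38, 77]);


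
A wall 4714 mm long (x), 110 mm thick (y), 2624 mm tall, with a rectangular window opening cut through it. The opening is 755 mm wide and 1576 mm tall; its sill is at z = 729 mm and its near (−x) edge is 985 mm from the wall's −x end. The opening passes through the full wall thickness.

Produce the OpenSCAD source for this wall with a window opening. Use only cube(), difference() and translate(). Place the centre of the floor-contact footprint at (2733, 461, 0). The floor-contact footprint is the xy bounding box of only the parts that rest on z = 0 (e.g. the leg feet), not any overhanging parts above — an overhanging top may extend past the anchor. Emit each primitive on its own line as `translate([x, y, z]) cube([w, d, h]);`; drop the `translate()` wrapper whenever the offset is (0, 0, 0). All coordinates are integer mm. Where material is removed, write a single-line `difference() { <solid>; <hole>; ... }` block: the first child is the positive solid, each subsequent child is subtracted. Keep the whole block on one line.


difference() { translate([376, 406, 0]) cube([4714, 110, 2624]); translate([1361, 406, 729]) cube([755, 110, 1576]); }


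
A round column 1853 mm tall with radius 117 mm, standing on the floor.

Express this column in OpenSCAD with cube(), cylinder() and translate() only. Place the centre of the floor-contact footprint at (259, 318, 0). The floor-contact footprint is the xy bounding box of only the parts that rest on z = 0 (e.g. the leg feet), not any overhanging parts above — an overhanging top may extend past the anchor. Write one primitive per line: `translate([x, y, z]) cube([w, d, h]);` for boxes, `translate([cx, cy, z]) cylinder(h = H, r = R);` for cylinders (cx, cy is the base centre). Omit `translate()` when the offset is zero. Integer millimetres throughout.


translate([259, 318, 0]) cylinder(h = 1853, r = 117);


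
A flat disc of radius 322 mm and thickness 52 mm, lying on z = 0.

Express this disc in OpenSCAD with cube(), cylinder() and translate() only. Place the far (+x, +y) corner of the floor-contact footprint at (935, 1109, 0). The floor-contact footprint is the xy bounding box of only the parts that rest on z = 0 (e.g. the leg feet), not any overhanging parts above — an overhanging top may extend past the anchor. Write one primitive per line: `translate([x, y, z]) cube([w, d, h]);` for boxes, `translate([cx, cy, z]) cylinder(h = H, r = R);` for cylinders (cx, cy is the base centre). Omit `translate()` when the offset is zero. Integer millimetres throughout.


translate([613, 787, 0]) cylinder(h = 52, r = 322);


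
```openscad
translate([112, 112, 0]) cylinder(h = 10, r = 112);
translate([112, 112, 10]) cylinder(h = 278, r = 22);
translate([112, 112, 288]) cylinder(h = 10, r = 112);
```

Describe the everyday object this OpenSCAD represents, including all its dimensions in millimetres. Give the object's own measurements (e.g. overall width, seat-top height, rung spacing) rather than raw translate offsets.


A spool: two coaxial disc flanges of radius 112 mm and thickness 10 mm, joined by a core cylinder of radius 22 mm and height 278 mm. The lower flange rests on z = 0 and the three cylinders share a vertical axis.


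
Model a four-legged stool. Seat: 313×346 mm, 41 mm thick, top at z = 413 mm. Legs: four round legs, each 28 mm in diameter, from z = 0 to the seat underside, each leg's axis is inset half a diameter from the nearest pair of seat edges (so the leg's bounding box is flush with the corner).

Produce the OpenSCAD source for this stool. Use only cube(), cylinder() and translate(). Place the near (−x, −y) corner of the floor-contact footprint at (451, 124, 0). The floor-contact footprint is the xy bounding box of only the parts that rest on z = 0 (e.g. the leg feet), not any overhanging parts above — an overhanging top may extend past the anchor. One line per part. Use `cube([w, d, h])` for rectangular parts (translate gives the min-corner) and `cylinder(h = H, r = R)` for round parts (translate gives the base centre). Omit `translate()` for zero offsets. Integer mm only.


// leg_h = 413 - 41 = 372
translate([451, 124, 372]) cube([313, 346, 41]);
translate([465, 138, 0]) cylinder(h = 372, r = 14);
translate([750, 138, 0]) cylinder(h = 372, r = 14);
translate([465, 456, 0]) cylinder(h = 372, r = 14);
translate([750, 456, 0]) cylinder(h = 372, r = 14);


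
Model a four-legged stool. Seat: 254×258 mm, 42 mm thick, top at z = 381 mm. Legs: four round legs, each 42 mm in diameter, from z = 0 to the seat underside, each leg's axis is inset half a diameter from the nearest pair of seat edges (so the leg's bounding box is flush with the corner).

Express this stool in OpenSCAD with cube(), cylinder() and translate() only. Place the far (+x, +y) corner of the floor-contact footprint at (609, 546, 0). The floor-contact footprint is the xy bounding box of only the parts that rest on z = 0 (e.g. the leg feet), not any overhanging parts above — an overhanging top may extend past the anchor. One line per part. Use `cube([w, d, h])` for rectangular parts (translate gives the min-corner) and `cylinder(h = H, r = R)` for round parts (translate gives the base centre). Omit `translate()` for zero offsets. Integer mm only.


translate([355, 288, 339]) cube([254, 258, 42]);
translate([376, 309, 0]) cylinder(h = 339, r = 21);
translate([588, 309, 0]) cylinder(h = 339, r = 21);
translate([376, 525, 0]) cylinder(h = 339, r = 21);
translate([588, 525, 0]) cylinder(h = 339, r = 21);


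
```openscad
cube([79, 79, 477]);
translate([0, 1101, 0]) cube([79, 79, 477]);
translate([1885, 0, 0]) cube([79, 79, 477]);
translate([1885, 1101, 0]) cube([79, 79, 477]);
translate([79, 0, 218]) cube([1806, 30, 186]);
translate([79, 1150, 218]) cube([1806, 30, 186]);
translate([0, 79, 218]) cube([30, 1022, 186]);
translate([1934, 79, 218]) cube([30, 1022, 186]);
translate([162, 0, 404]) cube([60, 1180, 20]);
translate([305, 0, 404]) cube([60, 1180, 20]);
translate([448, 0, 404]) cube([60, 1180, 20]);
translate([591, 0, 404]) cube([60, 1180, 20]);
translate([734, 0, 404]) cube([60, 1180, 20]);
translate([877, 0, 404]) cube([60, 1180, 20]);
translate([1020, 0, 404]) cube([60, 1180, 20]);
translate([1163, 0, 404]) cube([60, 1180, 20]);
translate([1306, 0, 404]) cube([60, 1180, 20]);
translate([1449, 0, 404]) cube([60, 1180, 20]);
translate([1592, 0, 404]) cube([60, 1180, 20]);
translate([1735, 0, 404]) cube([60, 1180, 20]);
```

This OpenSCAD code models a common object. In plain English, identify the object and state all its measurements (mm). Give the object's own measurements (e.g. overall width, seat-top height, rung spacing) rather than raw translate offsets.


A bed frame 1964 mm long (x) by 1180 mm wide (y). Four 79×79 mm corner posts, 477 mm tall, at the corners of the footprint. Four rails of 30 mm thickness and 186 mm height run between adjacent posts with their undersides at z = 218 mm, their outer faces flush with the outside of the frame (the two x-running rails run between the posts' inner faces; the two y-running rails run between the posts' inner faces). 12 slats, each 60 mm wide (x) and 20 mm thick, lie across the top of the two x-running rails, running the full 1180 mm width of the frame in y; along x they sit between the end posts with a 83 mm gap after the −x posts and between neighbouring slats, leaving 90 mm before the +x posts.


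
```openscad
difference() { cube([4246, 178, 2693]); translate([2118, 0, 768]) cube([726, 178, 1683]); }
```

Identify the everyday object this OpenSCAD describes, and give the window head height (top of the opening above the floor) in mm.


A wall with a window opening. The window head height is 2451 mm.

A wall with a rectangular opening subtracted — a window. Sill at z = 768, opening 1683 mm tall, so the head is at 768 + 1683 = 2451 mm.


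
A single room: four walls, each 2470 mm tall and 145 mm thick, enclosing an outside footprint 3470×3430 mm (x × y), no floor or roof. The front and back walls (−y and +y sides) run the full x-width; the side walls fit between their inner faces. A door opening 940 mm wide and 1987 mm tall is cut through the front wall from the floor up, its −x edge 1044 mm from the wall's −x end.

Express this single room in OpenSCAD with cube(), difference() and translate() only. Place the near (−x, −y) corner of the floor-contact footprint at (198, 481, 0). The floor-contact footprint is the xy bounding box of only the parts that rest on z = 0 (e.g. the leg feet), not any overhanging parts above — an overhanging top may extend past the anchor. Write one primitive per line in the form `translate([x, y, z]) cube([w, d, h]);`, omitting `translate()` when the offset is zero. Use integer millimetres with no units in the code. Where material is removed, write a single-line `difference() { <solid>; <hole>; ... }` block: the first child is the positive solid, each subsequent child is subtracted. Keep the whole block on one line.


difference() { translate([198, 481, 0]) cube([3470, 145, 2470]); translate([1242, 481, 0]) cube([940, 145, 1987]); }
translate([198, 3766, 0]) cube([3470, 145, 2470]);
translate([198, 626, 0]) cube([145, 3140, 2470]);
translate([3523, 626, 0]) cube([145, 3140, 2470]);


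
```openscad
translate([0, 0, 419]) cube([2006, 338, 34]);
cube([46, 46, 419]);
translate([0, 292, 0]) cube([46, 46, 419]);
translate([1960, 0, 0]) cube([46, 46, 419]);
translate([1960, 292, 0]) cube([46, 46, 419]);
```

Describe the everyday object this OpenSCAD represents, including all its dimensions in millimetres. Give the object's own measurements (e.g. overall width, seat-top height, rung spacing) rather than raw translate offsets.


A long wooden bench with a 2006 mm (x) × 338 mm (y) seat, 34 mm thick, its top surface 453 mm above the floor. Four 46 mm square legs at the seat corners, flush with the edges, run from z = 0 to the seat underside.


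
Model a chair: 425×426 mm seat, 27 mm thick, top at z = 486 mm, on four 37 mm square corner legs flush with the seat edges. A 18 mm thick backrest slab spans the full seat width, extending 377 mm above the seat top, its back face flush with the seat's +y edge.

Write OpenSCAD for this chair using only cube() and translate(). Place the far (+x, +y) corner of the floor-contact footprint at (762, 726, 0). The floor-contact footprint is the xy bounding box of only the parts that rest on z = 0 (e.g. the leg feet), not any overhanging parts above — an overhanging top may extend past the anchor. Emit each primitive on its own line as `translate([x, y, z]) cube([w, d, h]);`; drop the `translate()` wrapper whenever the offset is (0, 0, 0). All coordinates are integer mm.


translate([337, 300, 459]) cube([425, 426, 27]);
translate([337, 300, 0]) cube([37, 37, 459]);
translate([725, 300, 0]) cube([37, 37, 459]);
translate([337, 689, 0]) cube([37, 37, 459]);
translate([725, 689, 0]) cube([37, 37, 459]);
translate([337, 708, 486]) cube([425, 18, 377]);


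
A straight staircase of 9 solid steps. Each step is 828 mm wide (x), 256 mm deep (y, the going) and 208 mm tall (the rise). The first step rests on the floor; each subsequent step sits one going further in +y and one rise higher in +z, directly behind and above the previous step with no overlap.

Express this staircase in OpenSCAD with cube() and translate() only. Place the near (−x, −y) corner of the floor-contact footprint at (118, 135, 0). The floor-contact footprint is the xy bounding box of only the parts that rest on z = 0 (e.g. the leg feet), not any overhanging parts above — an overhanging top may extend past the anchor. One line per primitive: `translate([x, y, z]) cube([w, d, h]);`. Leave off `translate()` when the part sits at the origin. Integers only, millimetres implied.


translate([118, 135, 0]) cube([828, 256, 208]);
translate([118, 391, 208]) cube([828, 256, 208]);
translate([118, 647, 416]) cube([828, 256, 208]);
translate([118, 903, 624]) cube([828, 256, 208]);
translate([118, 1159, 832]) cube([828, 256, 208]);
translate([118, 1415, 1040]) cube([828, 256, 208]);
translate([118, 1671, 1248]) cube([828, 256, 208]);
translate([118, 1927, 1456]) cube([828, 256, 208]);
translate([118, 2183, 1664]) cube([828, 256, 208]);


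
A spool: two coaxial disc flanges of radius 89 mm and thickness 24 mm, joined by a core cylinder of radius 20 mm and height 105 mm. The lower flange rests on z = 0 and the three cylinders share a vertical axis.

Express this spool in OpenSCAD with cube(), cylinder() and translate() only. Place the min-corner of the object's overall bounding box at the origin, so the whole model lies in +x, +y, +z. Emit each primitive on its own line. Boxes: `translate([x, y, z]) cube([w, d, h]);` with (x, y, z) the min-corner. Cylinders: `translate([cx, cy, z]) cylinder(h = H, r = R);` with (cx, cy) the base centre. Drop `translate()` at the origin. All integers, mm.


translate([89, 89, 0]) cylinder(h = 24, r = 89);
translate([89, 89, 24]) cylinder(h = 105, r = 20);
translate([89, 89, 129]) cylinder(h = 24, r = 89);


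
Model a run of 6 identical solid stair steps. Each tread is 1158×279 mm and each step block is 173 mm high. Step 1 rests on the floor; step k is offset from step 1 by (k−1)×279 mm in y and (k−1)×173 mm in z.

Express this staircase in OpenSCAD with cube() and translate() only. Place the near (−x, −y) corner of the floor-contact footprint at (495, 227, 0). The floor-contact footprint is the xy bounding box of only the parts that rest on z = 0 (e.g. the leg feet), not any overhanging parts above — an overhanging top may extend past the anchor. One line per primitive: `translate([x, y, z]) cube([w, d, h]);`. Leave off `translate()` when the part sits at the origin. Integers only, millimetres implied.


translate([495, 227, 0]) cube([1158, 279, 173]);
translate([495, 506, 173]) cube([1158, 279, 173]);
translate([495, 785, 346]) cube([1158, 279, 173]);
translate([495, 1064, 519]) cube([1158, 279, 173]);
translate([495, 1343, 692]) cube([1158, 279, 173]);
translate([495, 1622, 865]) cube([1158, 279, 173]);


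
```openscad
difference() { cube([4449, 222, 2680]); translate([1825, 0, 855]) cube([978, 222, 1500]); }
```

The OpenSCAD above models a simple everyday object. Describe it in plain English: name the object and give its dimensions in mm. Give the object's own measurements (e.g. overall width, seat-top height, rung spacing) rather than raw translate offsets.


A wall 4449 mm long (x), 222 mm thick (y), 2680 mm tall, with a rectangular window opening cut through it. The opening is 978 mm wide and 1500 mm tall; its sill is at z = 855 mm and its near (−x) edge is 1825 mm from the wall's −x end. The opening passes through the full wall thickness.


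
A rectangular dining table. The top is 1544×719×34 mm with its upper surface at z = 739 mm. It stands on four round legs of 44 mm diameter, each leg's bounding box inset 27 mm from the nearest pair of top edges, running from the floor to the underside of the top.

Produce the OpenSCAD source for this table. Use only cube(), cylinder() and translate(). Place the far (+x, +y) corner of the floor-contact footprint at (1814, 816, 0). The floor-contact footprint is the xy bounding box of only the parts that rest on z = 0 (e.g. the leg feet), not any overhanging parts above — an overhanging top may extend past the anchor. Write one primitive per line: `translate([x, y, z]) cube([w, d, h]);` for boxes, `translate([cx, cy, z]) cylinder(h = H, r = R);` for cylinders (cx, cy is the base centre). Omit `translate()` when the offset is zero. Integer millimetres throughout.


// leg_h = 739 - 34 = 705
translate([297, 124, 705]) cube([1544, 719, 34]);
translate([346, 173, 0]) cylinder(h = 705, r = 22);
translate([1792, 173, 0]) cylinder(h = 705, r = 22);
translate([346, 794, 0]) cylinder(h = 705, r = 22);
translate([1792, 794, 0]) cylinder(h = 705, r = 22);


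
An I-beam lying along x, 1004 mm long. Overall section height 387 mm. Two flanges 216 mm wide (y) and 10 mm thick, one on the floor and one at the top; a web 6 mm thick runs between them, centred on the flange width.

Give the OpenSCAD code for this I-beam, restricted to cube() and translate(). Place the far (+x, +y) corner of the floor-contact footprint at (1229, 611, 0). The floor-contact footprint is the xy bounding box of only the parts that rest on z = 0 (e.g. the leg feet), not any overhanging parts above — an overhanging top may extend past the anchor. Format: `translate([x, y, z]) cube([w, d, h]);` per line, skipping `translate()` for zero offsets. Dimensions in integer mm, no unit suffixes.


translate([225, 395, 0]) cube([1004, 216, 10]);
translate([225, 500, 10]) cube([1004, 6, 367]);
translate([225, 395, 377]) cube([1004, 216, 10]);


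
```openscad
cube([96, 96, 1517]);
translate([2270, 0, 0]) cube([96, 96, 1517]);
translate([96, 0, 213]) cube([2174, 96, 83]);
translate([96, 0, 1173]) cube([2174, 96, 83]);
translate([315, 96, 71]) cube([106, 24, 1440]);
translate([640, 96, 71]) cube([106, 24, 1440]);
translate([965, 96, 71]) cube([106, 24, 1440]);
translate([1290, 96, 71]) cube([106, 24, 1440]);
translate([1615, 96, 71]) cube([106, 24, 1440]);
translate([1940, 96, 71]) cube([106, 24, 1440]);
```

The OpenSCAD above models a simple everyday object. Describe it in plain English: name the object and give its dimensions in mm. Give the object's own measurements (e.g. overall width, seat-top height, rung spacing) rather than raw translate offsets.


A fence section. Two 96×96 mm posts, 1517 mm tall, stand on the floor with a clear span of 2174 mm between their inner faces. Two horizontal rails of 96×83 mm section span the gap between the posts with their undersides at z = 213 mm and z = 1173 mm, flush with the posts' −y face. 6 pickets, each 106 mm wide, 24 mm thick and 1440 mm tall, are fixed to the +y face of the rails with their bottoms at z = 71 mm, spaced across the span with a 219 mm gap after the −x post and between neighbouring pickets, with 224 mm left before the +x post.
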